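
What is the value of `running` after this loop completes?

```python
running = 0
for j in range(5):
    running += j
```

Sum of 0 to 4 = 10
`running` takes the values: 0 → 1 → 3 → 6 → 10

Answer: 10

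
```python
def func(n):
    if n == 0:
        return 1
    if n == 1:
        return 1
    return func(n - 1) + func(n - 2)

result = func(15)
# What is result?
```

Build up from base cases: func(0)=1, func(1)=1, func(2)=2, func(3)=3, func(4)=5, func(5)=8, func(6)=13, ..., func(15)=987

Answer: 987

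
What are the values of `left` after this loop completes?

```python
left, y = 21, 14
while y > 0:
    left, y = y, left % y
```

GCD of 21 and 14
`left` takes the values: 21 → 14 → 7

Answer: 7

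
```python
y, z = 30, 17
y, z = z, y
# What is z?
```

Trace:
`y, z = 30, 17` → y = 30; z = 17
`y, z = z, y` → y = 17; z = 30
So z = 30

Answer: 30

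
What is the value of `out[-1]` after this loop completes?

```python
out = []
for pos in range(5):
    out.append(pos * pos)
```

Last element of squares 0 to 4
`out` takes the values: [] → [0] → [0, 1] → [0, 1, 4] → [0, 1, 4, 9] → [0, 1, 4, 9, 16]
So `out[-1]` = 16

Answer: 16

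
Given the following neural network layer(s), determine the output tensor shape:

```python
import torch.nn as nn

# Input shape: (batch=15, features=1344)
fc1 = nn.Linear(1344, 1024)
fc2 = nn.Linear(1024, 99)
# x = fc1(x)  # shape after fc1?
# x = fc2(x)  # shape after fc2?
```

Input: (15, 1344) -> after fc1: (15, 1024) -> Output: (15, 99)

Answer: (15, 99)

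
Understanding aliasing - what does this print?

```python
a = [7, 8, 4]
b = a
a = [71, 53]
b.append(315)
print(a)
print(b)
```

Key concept: rebinding vs mutation: a is rebound to a new list, b still points at the original.
Step by step:
`a = [7, 8, 4]` → a = [7, 8, 4]
`b = a` → b = [7, 8, 4] (same object as a)
`a = [71, 53]` → a = [71, 53]
`b.append(315)` → b = [7, 8, 4, 315]
`print(a)` → prints [71, 53]
`print(b)` → prints [7, 8, 4, 315]

Answer:
[71, 53]
[7, 8, 4, 315]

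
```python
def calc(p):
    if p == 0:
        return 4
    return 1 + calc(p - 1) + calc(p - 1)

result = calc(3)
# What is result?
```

calc(p) = 1 + 2·calc(p-1), calc(0)=4. Closed form: (4+1)·2^3 - 1 = 39.

Answer: 39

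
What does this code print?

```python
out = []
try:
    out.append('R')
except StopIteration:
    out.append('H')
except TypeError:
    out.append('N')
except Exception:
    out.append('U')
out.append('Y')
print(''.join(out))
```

Execution trace: 'R' (try body, no exception) → 'Y' (after the try/except). Output: RY

Answer: RY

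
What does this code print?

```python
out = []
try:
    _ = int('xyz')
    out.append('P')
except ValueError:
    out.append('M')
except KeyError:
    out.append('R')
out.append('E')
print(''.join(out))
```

Execution trace: 'M' (except ValueError) → 'E' (after the try/except). Output: ME

Answer: ME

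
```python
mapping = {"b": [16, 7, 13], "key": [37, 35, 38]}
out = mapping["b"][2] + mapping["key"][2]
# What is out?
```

Trace:
`mapping = {"b": [16, 7, 13], "key": [37, 35, 38]}` → mapping = {'b': [16, 7, 13], 'key': [37, 35, 38]}
`out = mapping["b"][2] + mapping["key"][2]` → out = 51
So out = 51

Answer: 51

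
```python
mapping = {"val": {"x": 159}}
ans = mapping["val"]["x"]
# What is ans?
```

Trace:
`mapping = {"val": {"x": 159}}` → mapping = {'val': {'x': 159}}
`ans = mapping["val"]["x"]` → ans = 159
So ans = 159

Answer: 159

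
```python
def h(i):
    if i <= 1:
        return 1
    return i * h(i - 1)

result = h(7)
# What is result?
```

h(7) = 7 * 6 * 5 * 4 * 3 * 2 * 1 = 5040

Answer: 5040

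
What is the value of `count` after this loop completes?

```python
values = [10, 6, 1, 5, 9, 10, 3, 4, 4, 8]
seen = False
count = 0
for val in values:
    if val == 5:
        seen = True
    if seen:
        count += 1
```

Count elements after first 5 in [10, 6, 1, 5, 9, 10, 3, 4, 4, 8]
`count` takes the values: 0 → 1 → 2 → 3 → 4 → 5 → 6 → 7

Answer: 7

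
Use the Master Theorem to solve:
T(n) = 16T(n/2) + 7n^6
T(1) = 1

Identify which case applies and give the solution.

a=16, b=2, f(n)=7n^6. log_2(16) = 4. Since c=6 > 4 and the regularity condition holds (16(n/2)^6 = (16/2^6)n^6 with 16/2^6 < 1), Case 3 applies: T(n) = Θ(f(n)) = O(n^6).

Answer: O(n^6) - Case 3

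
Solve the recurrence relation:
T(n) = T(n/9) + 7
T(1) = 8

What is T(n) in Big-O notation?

Each step divides n by 9 and adds 7. After log_9(n) steps we reach T(1)=8. So T(n) = 7·log_9(n) + 8 = O(log n).

Answer: O(log n)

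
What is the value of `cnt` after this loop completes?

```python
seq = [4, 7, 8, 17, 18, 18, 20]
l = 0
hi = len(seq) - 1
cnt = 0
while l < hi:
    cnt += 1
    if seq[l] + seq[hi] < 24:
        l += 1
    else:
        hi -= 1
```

Steps to find pair summing to 24
`cnt` takes the values: 0 → 1 → 2 → 3 → 4 → 5 → 6

Answer: 6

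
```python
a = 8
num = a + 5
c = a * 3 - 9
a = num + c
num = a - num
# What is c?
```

Trace:
`a = 8` → a = 8
`num = a + 5` → num = 13
`c = a * 3 - 9` → c = 15
`a = num + c` → a = 28
`num = a - num` → num = 15
So c = 15

Answer: 15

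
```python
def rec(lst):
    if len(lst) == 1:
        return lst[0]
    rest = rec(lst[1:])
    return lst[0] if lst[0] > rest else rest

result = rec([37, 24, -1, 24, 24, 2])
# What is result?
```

Recursive max over [37, 24, -1, 24, 24, 2] = 37

Answer: 37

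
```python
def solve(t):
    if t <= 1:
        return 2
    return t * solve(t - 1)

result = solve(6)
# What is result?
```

solve(6) = 6 * 5 * 4 * 3 * 2 * 2 = 1440

Answer: 1440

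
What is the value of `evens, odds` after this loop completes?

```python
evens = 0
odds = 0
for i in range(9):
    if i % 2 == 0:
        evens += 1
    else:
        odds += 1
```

Count evens and odds in range(9)
`evens, odds` takes the values: (0, 0) → (1, 0) → (1, 1) → (2, 1) → (2, 2) → (3, 2) → (3, 3) → (4, 3) → (4, 4) → (5, 4)

Answer: 5, 4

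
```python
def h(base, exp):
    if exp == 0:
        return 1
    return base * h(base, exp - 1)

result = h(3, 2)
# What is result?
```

h(3, 2) = 3 * 3 = 9

Answer: 9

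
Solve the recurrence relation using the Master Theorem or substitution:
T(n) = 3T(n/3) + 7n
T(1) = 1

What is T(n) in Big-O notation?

By Master Theorem: a=3, b=3, f(n)=7n. Since log_3(3) = 1 and f(n) = Θ(n^1), Case 2 applies. T(n) = O(n log n).

Answer: O(n log n)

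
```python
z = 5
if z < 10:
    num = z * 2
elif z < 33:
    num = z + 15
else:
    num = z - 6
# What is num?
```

Trace:
`z = 5` → z = 5
`if z < 10: ...` → z < 10 is True → num = 10
So num = 10

Answer: 10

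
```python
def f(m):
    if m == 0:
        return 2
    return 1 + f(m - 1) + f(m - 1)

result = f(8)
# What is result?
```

f(m) = 1 + 2·f(m-1), f(0)=2. Closed form: (2+1)·2^8 - 1 = 767.

Answer: 767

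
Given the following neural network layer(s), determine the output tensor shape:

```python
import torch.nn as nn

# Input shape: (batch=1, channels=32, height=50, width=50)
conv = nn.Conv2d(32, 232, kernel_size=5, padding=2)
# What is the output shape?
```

Input: (1, 32, 50, 50) -> Output: (1, 232, 50, 50)

Answer: (1, 232, 50, 50)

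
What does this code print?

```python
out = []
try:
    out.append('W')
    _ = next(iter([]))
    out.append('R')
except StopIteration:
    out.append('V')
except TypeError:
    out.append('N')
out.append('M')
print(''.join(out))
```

Execution trace: 'W' (try body) → 'V' (except StopIteration) → 'M' (after the try/except). Output: WVM

Answer: WVM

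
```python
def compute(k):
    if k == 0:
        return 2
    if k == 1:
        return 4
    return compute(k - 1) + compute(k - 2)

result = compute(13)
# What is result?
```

Build up from base cases: compute(0)=2, compute(1)=4, compute(2)=6, compute(3)=10, compute(4)=16, compute(5)=26, compute(6)=42, ..., compute(13)=1220

Answer: 1220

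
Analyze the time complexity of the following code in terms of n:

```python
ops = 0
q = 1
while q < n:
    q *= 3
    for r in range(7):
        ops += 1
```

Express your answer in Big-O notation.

Each loop level contributes: log n × 1. Multiplying the contributions gives O(log n).

Answer: O(log n)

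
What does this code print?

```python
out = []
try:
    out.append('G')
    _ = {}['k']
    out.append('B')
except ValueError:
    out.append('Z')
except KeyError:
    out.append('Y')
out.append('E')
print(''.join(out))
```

Execution trace: 'G' (try body) → 'Y' (except KeyError) → 'E' (after the try/except). Output: GYE

Answer: GYE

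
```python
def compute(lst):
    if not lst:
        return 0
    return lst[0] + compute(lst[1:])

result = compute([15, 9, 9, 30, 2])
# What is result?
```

15 + 9 + 9 + 30 + 2 + 0 = 65

Answer: 65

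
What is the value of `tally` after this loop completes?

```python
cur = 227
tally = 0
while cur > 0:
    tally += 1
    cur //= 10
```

Count digits by repeated division by 10
`tally` takes the values: 0 → 1 → 2 → 3

Answer: 3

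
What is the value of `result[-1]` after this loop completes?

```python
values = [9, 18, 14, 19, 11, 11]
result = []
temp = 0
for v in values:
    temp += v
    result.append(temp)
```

Cumulative sum ends at 82
`result` takes the values: [] → [9] → [9, 27] → [9, 27, 41] → [9, 27, 41, 60] → [9, 27, 41, 60, 71] → [9, 27, 41, 60, 71, 82]
So `result[-1]` = 82

Answer: 82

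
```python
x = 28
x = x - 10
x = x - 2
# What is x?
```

Trace:
`x = 28` → x = 28
`x = x - 10` → x = 18
`x = x - 2` → x = 16
So x = 16

Answer: 16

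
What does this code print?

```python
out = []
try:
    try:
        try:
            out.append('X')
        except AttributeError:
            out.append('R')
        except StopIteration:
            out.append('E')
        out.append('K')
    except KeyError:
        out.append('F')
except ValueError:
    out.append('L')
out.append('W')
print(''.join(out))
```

Execution trace: 'X' (inner try body, no exception) → 'K' (try body, no exception) → 'W' (after the try/except). Output: XKW

Answer: XKW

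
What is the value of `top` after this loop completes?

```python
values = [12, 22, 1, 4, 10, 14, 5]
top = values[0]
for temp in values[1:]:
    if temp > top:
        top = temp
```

Maximum of [12, 22, 1, 4, 10, 14, 5]
`top` takes the values: 12 → 22

Answer: 22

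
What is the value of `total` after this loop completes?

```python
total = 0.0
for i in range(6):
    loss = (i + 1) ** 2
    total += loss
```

Sum of squared losses 1² + 2² + ... + 6²
`total` takes the values: 0.0 → 1.0 → 5.0 → 14.0 → 30.0 → 55.0 → 91.0

Answer: 91.0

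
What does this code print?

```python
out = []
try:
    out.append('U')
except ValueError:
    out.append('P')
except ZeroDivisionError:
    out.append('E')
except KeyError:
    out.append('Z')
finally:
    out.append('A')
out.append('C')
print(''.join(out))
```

Execution trace: 'U' (try body, no exception) → 'A' (finally) → 'C' (after the try/except). Output: UAC

Answer: UAC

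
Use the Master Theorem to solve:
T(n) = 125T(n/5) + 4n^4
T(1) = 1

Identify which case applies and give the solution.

a=125, b=5, f(n)=4n^4. log_5(125) = 3. Since c=4 > 3 and the regularity condition holds (125(n/5)^4 = (125/5^4)n^4 with 125/5^4 < 1), Case 3 applies: T(n) = Θ(f(n)) = O(n^4).

Answer: O(n^4) - Case 3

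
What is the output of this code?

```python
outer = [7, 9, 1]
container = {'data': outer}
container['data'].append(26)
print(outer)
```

Key concept: dict holds reference to list.
Step by step:
`outer = [7, 9, 1]` → outer = [7, 9, 1]
`container = {'data': outer}` → container = {'data': [7, 9, 1]}
`container['data'].append(26)` → outer = [7, 9, 1, 26]; container = {'data': [7, 9, 1, 26]}
`print(outer)` → prints [7, 9, 1, 26]

Answer: [7, 9, 1, 26]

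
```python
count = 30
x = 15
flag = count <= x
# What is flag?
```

Trace:
`count = 30` → count = 30
`x = 15` → x = 15
`flag = count <= x` → flag = False
So flag = False

Answer: False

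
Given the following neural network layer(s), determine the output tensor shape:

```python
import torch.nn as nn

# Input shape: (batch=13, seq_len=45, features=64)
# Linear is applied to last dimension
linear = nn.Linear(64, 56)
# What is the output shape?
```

Input: (13, 45, 64) -> Output: (13, 45, 56)

Answer: (13, 45, 56)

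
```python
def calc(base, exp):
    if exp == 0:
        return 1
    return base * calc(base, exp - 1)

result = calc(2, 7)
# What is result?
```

calc(2, 7) = 2 * 2 * 2 * 2 * 2 * 2 * 2 = 128

Answer: 128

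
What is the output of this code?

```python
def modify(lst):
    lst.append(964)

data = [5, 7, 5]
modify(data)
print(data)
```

Key concept: function modifies passed list.
Step by step:
`data = [5, 7, 5]` → data = [5, 7, 5]
`modify(data)` → data = [5, 7, 5, 964]
`print(data)` → prints [5, 7, 5, 964]

Answer: [5, 7, 5, 964]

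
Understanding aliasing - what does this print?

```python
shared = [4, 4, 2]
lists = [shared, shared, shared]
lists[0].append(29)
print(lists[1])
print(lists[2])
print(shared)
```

Key concept: list of same reference.
Step by step:
`shared = [4, 4, 2]` → shared = [4, 4, 2]
`lists = [shared, shared, shared]` → lists = [[4, 4, 2], [4, 4, 2], [4, 4, 2]]
`lists[0].append(29)` → shared = [4, 4, 2, 29]; lists = [[4, 4, 2, 29], [4, 4, 2, 29], [4, 4, 2, 29]]
`print(lists[1])` → prints [4, 4, 2, 29]
`print(lists[2])` → prints [4, 4, 2, 29]
`print(shared)` → prints [4, 4, 2, 29]

Answer:
[4, 4, 2, 29]
[4, 4, 2, 29]
[4, 4, 2, 29]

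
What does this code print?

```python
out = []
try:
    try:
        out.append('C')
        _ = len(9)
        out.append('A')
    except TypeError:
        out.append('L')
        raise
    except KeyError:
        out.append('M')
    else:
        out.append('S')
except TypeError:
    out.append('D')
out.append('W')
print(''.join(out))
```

Execution trace: 'C' (inner try body) → 'L' (inner except TypeError) → 'D' (outer except TypeError) → 'W' (after the try/except). Output: CLDW

Answer: CLDW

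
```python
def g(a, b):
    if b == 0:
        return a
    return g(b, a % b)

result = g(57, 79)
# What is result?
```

g(57, 79) -> g(79, 57) -> g(57, 22) -> g(22, 13) -> g(13, 9) -> g(9, 4) -> g(4, 1) -> g(1, 0) -> 1

Answer: 1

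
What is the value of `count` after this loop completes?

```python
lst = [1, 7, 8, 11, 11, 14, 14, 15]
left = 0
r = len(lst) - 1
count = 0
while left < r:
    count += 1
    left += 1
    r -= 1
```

Iterations until pointers meet (list length 8)
`count` takes the values: 0 → 1 → 2 → 3 → 4

Answer: 4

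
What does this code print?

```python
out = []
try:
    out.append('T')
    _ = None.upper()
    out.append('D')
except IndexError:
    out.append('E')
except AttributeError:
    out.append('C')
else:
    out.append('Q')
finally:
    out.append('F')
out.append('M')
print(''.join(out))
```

Execution trace: 'T' (try body) → 'C' (except AttributeError) → 'F' (finally) → 'M' (after the try/except). Output: TCFM

Answer: TCFM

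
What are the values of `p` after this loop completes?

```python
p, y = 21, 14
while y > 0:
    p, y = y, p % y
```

GCD of 21 and 14
`p` takes the values: 21 → 14 → 7

Answer: 7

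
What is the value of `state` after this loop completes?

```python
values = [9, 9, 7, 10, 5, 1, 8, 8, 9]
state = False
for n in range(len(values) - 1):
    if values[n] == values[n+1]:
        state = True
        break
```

Check consecutive duplicates in [9, 9, 7, 10, 5, 1, 8, 8, 9]
`state` takes the values: False → True

Answer: True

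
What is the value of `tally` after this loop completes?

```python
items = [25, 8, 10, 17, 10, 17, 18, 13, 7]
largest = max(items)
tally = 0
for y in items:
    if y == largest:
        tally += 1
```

Count of max value 25 in [25, 8, 10, 17, 10, 17, 18, 13, 7]
`tally` takes the values: 0 → 1

Answer: 1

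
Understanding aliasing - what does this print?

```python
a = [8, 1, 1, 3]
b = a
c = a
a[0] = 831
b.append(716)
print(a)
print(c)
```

Key concept: multiple aliases.
Step by step:
`a = [8, 1, 1, 3]` → a = [8, 1, 1, 3]
`b = a` → b = [8, 1, 1, 3] (same object as a)
`c = a` → c = [8, 1, 1, 3] (same object as a, b)
`a[0] = 831` → a = [831, 1, 1, 3] (same object as b, c); b = [831, 1, 1, 3] (same object as a, c); c = [831, 1, 1, 3] (same object as a, b)
`b.append(716)` → a = [831, 1, 1, 3, 716] (same object as b, c); b = [831, 1, 1, 3, 716] (same object as a, c); c = [831, 1, 1, 3, 716] (same object as a, b)
`print(a)` → prints [831, 1, 1, 3, 716]
`print(c)` → prints [831, 1, 1, 3, 716]

Answer:
[831, 1, 1, 3, 716]
[831, 1, 1, 3, 716]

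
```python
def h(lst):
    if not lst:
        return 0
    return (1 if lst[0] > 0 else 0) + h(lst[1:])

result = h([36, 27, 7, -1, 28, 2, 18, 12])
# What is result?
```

Count of positive elements in [36, 27, 7, -1, 28, 2, 18, 12] = 7

Answer: 7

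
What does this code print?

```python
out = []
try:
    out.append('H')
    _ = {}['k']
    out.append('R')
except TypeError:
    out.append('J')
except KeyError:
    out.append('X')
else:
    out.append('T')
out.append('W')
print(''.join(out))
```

Execution trace: 'H' (try body) → 'X' (except KeyError) → 'W' (after the try/except). Output: HXW

Answer: HXW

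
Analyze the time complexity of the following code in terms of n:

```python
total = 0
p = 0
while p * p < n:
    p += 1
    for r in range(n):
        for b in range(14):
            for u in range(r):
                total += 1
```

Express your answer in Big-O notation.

Each loop level contributes: √n × n × 1 × n. Multiplying the contributions gives O(n^2√n).

Answer: O(n^2√n)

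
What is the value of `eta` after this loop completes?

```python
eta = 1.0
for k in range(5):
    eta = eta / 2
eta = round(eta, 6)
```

Halving LR 5 times: 1 / 2^5
`eta` takes the values: 1.0 → 0.5 → 0.25 → 0.125 → 0.0625 → 0.03125

Answer: 0.03125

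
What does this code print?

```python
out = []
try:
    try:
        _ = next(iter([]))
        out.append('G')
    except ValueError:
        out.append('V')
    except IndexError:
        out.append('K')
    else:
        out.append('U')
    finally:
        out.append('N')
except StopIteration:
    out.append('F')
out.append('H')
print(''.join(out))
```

Execution trace: 'N' (finally) → 'F' (outer except StopIteration) → 'H' (after the try/except). Output: NFH

Answer: NFH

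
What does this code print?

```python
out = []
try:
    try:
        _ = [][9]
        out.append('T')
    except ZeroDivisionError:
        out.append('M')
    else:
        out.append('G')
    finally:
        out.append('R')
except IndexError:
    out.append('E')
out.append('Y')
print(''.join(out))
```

Execution trace: 'R' (inner finally) → 'E' (outer except IndexError) → 'Y' (after the try/except). Output: REY

Answer: REY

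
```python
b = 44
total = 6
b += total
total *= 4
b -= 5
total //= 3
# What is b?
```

Trace:
`b = 44` → b = 44
`total = 6` → total = 6
`b += total` → b = 50
`total *= 4` → total = 24
`b -= 5` → b = 45
`total //= 3` → total = 8
So b = 45

Answer: 45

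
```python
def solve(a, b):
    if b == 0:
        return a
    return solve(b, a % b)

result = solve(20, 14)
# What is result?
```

solve(20, 14) -> solve(14, 6) -> solve(6, 2) -> solve(2, 0) -> 2

Answer: 2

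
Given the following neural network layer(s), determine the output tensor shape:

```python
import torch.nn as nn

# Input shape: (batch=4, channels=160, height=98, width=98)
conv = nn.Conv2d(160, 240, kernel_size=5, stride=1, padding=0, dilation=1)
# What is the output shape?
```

Input: (4, 160, 98, 98) -> Output: (4, 240, 94, 94)

Answer: (4, 240, 94, 94)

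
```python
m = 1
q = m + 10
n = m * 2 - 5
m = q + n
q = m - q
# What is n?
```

Trace:
`m = 1` → m = 1
`q = m + 10` → q = 11
`n = m * 2 - 5` → n = -3
`m = q + n` → m = 8
`q = m - q` → q = -3
So n = -3

Answer: -3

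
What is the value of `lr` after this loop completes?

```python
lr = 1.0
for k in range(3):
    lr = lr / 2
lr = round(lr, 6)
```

Halving LR 3 times: 1 / 2^3
`lr` takes the values: 1.0 → 0.5 → 0.25 → 0.125

Answer: 0.125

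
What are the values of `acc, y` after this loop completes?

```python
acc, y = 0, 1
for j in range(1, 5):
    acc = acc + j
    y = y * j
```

Sum and factorial of 1 to 4
`acc, y` takes the values: (0, 1) → (1, 1) → (3, 1) → (3, 2) → (6, 2) → (6, 6) → (10, 6) → (10, 24)

Answer: 10, 24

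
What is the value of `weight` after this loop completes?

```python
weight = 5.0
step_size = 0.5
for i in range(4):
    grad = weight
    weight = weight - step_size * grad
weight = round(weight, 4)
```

Gradient descent: w = 5.0 * (1 - 0.5)^4
`weight` takes the values: 5.0 → 2.5 → 1.25 → 0.625 → 0.3125

Answer: 0.3125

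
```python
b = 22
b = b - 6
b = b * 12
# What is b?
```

Trace:
`b = 22` → b = 22
`b = b - 6` → b = 16
`b = b * 12` → b = 192
So b = 192

Answer: 192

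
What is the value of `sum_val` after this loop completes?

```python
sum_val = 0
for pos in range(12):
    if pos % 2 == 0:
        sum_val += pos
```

Sum of even numbers 0 to 11
`sum_val` takes the values: 0 → 2 → 6 → 12 → 20 → 30

Answer: 30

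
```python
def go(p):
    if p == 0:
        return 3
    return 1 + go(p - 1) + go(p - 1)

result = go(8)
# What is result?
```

go(p) = 1 + 2·go(p-1), go(0)=3. Closed form: (3+1)·2^8 - 1 = 1023.

Answer: 1023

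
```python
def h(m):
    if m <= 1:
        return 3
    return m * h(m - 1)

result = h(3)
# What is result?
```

h(3) = 3 * 2 * 3 = 18

Answer: 18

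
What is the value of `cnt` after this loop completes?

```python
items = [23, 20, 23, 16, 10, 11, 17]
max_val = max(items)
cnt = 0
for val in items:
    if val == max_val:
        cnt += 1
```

Count of max value 23 in [23, 20, 23, 16, 10, 11, 17]
`cnt` takes the values: 0 → 1 → 2

Answer: 2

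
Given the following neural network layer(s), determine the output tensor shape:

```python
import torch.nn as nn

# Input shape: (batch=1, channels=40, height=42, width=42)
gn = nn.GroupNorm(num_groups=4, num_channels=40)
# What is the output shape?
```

Input: (1, 40, 42, 42) -> Output: (1, 40, 42, 42)

Answer: (1, 40, 42, 42)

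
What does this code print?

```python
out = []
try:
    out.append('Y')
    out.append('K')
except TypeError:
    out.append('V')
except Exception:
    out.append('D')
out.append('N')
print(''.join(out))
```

Execution trace: 'Y' (try body) → 'K' (try body, no exception) → 'N' (after the try/except). Output: YKN

Answer: YKN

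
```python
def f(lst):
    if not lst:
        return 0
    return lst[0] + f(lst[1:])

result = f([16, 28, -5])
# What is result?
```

16 + 28 + (-5) + 0 = 39

Answer: 39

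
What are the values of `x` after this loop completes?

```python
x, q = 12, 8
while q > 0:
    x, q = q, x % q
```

GCD of 12 and 8
`x` takes the values: 12 → 8 → 4

Answer: 4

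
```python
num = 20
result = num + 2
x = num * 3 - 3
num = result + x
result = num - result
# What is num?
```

Trace:
`num = 20` → num = 20
`result = num + 2` → result = 22
`x = num * 3 - 3` → x = 57
`num = result + x` → num = 79
`result = num - result` → result = 57
So num = 79

Answer: 79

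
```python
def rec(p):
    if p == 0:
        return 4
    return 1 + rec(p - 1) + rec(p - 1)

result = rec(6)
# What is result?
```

rec(p) = 1 + 2·rec(p-1), rec(0)=4. Closed form: (4+1)·2^6 - 1 = 319.

Answer: 319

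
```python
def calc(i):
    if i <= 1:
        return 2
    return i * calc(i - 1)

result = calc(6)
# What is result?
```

calc(6) = 6 * 5 * 4 * 3 * 2 * 2 = 1440

Answer: 1440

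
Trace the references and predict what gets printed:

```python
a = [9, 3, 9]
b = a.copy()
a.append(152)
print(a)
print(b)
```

Key concept: list.copy() creates independent copy.
Step by step:
`a = [9, 3, 9]` → a = [9, 3, 9]
`b = a.copy()` → b = [9, 3, 9]
`a.append(152)` → a = [9, 3, 9, 152]
`print(a)` → prints [9, 3, 9, 152]
`print(b)` → prints [9, 3, 9]

Answer:
[9, 3, 9, 152]
[9, 3, 9]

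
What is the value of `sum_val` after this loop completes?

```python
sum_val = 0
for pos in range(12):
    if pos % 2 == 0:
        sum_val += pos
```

Sum of even numbers 0 to 11
`sum_val` takes the values: 0 → 2 → 6 → 12 → 20 → 30

Answer: 30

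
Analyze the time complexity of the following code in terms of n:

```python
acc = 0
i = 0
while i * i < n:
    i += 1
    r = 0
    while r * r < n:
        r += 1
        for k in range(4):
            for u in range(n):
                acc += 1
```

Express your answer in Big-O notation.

Each loop level contributes: √n × √n × 1 × n. Multiplying the contributions gives O(n^2).

Answer: O(n^2)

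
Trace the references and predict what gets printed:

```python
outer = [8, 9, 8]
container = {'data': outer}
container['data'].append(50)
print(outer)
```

Key concept: dict holds reference to list.
Step by step:
`outer = [8, 9, 8]` → outer = [8, 9, 8]
`container = {'data': outer}` → container = {'data': [8, 9, 8]}
`container['data'].append(50)` → outer = [8, 9, 8, 50]; container = {'data': [8, 9, 8, 50]}
`print(outer)` → prints [8, 9, 8, 50]

Answer: [8, 9, 8, 50]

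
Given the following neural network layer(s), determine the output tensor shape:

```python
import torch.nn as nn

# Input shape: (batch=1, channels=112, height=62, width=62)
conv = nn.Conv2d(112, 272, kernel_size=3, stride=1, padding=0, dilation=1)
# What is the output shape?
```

Input: (1, 112, 62, 62) -> Output: (1, 272, 60, 60)

Answer: (1, 272, 60, 60)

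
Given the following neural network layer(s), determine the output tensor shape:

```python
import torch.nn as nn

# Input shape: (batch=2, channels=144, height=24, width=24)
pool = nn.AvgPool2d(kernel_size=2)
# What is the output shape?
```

Input: (2, 144, 24, 24) -> Output: (2, 144, 12, 12)

Answer: (2, 144, 12, 12)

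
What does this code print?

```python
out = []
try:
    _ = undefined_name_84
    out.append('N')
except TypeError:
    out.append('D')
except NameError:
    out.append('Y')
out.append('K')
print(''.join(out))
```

Execution trace: 'Y' (except NameError) → 'K' (after the try/except). Output: YK

Answer: YK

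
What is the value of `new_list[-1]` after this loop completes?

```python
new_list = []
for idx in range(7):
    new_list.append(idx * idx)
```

Last element of squares 0 to 6
`new_list` takes the values: [] → [0] → [0, 1] → [0, 1, 4] → [0, 1, 4, 9] → [0, 1, 4, 9, 16] → [0, 1, 4, 9, 16, 25] → [0, 1, 4, 9, 16, 25, 36]
So `new_list[-1]` = 36

Answer: 36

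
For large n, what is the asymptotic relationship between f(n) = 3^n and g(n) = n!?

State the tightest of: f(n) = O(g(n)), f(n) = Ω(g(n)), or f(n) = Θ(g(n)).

3^n vs n!: f(n) = O(g(n)) but not Ω(g(n)) — n! grows strictly faster than 3^n.

Answer: f(n) = O(g(n)) but not Ω(g(n)) — n! grows strictly faster than 3^n.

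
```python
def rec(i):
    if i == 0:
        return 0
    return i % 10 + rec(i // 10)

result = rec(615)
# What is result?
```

Sum of digits of 615: 5 + 1 + 6 = 12

Answer: 12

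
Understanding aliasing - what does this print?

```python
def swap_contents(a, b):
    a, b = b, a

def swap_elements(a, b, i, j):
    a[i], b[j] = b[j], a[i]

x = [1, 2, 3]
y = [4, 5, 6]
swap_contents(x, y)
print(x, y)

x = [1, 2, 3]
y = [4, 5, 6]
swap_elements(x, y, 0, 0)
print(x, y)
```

Key concept: parameter rebinding vs mutation.
Step by step:
`x = [1, 2, 3]` → x = [1, 2, 3]
`y = [4, 5, 6]` → y = [4, 5, 6]
`swap_contents(x, y)` → no visible change to tracked variables
`print(x, y)` → prints [1, 2, 3] [4, 5, 6]
`x = [1, 2, 3]` → x = [1, 2, 3]
`y = [4, 5, 6]` → y = [4, 5, 6]
`swap_elements(x, y, 0, 0)` → x = [4, 2, 3]; y = [1, 5, 6]
`print(x, y)` → prints [4, 2, 3] [1, 5, 6]

Answer:
[1, 2, 3] [4, 5, 6]
[4, 2, 3] [1, 5, 6]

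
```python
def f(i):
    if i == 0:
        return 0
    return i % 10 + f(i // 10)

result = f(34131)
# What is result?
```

Sum of digits of 34131: 1 + 3 + 1 + 4 + 3 = 12

Answer: 12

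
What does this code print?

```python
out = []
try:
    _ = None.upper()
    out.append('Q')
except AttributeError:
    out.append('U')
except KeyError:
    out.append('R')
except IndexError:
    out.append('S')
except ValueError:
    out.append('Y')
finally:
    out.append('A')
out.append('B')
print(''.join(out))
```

Execution trace: 'U' (except AttributeError) → 'A' (finally) → 'B' (after the try/except). Output: UAB

Answer: UAB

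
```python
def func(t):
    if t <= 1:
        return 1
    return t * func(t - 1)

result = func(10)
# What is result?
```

func(10) = 10 * 9 * 8 * 7 * 6 * 5 * 4 * 3 * 2 * 1 = 3628800

Answer: 3628800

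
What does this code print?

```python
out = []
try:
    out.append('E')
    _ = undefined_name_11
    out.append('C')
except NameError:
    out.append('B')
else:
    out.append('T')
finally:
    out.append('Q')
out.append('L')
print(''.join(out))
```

Execution trace: 'E' (try body) → 'B' (except NameError) → 'Q' (finally) → 'L' (after the try/except). Output: EBQL

Answer: EBQL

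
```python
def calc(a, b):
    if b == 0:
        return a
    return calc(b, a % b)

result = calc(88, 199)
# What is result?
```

calc(88, 199) -> calc(199, 88) -> calc(88, 23) -> calc(23, 19) -> calc(19, 4) -> calc(4, 3) -> calc(3, 1) -> calc(1, 0) -> 1

Answer: 1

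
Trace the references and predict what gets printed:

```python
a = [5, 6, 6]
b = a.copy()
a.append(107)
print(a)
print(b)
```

Key concept: list.copy() creates independent copy.
Step by step:
`a = [5, 6, 6]` → a = [5, 6, 6]
`b = a.copy()` → b = [5, 6, 6]
`a.append(107)` → a = [5, 6, 6, 107]
`print(a)` → prints [5, 6, 6, 107]
`print(b)` → prints [5, 6, 6]

Answer:
[5, 6, 6, 107]
[5, 6, 6]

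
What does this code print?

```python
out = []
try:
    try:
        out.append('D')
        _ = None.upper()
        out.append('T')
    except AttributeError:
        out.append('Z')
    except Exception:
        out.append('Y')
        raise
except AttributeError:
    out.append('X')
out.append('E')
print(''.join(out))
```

Execution trace: 'D' (inner try body) → 'Z' (inner except AttributeError) → 'E' (after the try/except). Output: DZE

Answer: DZE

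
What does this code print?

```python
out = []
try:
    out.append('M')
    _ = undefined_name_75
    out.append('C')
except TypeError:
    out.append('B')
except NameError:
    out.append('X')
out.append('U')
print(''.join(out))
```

Execution trace: 'M' (try body) → 'X' (except NameError) → 'U' (after the try/except). Output: MXU

Answer: MXU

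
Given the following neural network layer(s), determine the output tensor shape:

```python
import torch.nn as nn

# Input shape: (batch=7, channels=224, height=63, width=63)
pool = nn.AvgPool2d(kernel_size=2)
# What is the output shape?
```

Input: (7, 224, 63, 63) -> Output: (7, 224, 31, 31)

Answer: (7, 224, 31, 31)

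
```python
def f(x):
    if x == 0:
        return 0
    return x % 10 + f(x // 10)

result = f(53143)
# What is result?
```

Sum of digits of 53143: 3 + 4 + 1 + 3 + 5 = 16

Answer: 16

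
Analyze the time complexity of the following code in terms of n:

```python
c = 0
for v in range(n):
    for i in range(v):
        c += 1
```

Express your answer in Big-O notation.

Each loop level contributes: n × n. Multiplying the contributions gives O(n^2).

Answer: O(n^2)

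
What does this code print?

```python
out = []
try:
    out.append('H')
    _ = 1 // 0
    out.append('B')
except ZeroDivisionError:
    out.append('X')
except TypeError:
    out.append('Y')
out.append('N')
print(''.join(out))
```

Execution trace: 'H' (try body) → 'X' (except ZeroDivisionError) → 'N' (after the try/except). Output: HXN

Answer: HXN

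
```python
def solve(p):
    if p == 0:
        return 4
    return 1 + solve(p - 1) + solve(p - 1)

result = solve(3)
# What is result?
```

solve(p) = 1 + 2·solve(p-1), solve(0)=4. Closed form: (4+1)·2^3 - 1 = 39.

Answer: 39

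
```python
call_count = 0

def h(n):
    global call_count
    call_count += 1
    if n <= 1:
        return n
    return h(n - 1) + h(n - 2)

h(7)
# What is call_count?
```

Calls(n) = 1 + Calls(n-1) + Calls(n-2); Calls(0)=Calls(1)=1. For n=7 this gives 41.

Answer: 41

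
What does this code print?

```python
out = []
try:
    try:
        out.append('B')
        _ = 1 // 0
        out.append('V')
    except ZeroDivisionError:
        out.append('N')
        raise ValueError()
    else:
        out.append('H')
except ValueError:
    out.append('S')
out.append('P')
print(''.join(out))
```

Execution trace: 'B' (inner try body) → 'N' (inner except ZeroDivisionError) → 'S' (outer except ValueError) → 'P' (after the try/except). Output: BNSP

Answer: BNSP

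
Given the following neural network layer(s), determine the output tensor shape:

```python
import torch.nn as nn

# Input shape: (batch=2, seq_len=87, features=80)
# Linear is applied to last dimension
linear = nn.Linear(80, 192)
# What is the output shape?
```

Input: (2, 87, 80) -> Output: (2, 87, 192)

Answer: (2, 87, 192)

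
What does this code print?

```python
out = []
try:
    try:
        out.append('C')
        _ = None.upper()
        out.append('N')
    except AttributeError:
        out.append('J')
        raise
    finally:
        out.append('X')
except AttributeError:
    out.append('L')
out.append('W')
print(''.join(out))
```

Execution trace: 'C' (try body) → 'J' (except AttributeError) → 'X' (finally) → 'L' (outer except AttributeError) → 'W' (after the try/except). Output: CJXLW

Answer: CJXLW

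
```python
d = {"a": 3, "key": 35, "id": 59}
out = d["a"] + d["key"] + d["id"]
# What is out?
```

Trace:
`d = {"a": 3, "key": 35, "id": 59}` → d = {'a': 3, 'key': 35, 'id': 59}
`out = d["a"] + d["key"] + d["id"]` → out = 97
So out = 97

Answer: 97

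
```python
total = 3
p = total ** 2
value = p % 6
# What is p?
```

Trace:
`total = 3` → total = 3
`p = total ** 2` → p = 9
`value = p % 6` → value = 3
So p = 9

Answer: 9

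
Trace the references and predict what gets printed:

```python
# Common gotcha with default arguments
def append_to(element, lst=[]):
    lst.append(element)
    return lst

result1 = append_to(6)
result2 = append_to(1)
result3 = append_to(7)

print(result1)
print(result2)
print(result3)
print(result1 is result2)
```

Key concept: mutable default argument gotcha.
Step by step:
`result1 = append_to(6)` → result1 = [6]
`result2 = append_to(1)` → result1 = [6, 1] (same object as result2); result2 = [6, 1] (same object as result1)
`result3 = append_to(7)` → result1 = [6, 1, 7] (same object as result2, result3); result2 = [6, 1, 7] (same object as result1, result3); result3 = [6, 1, 7] (same object as result1, result2)
`print(result1)` → prints [6, 1, 7]
`print(result2)` → prints [6, 1, 7]
`print(result3)` → prints [6, 1, 7]
`print(result1 is result2)` → prints True

Answer:
[6, 1, 7]
[6, 1, 7]
[6, 1, 7]
True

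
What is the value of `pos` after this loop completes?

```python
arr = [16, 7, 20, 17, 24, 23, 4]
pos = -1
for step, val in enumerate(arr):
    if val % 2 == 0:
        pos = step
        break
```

First even number index in [16, 7, 20, 17, 24, 23, 4]
`pos` takes the values: -1 → 0

Answer: 0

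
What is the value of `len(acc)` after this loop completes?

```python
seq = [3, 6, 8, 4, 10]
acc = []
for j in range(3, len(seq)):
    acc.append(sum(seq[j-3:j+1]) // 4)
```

Number of 4-element averages
`acc` takes the values: [] → [5] → [5, 7]
So `len(acc)` = 2

Answer: 2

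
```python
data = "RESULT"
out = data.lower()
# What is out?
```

Trace:
`data = "RESULT"` → data = 'RESULT'
`out = data.lower()` → out = 'result'
So out = 'result'

Answer: 'result'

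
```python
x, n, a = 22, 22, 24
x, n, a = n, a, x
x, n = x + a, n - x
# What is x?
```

Trace:
`x, n, a = 22, 22, 24` → x = 22; n = 22; a = 24
`x, n, a = n, a, x` → x = 22; n = 24; a = 22
`x, n = x + a, n - x` → x = 44; n = 2
So x = 44

Answer: 44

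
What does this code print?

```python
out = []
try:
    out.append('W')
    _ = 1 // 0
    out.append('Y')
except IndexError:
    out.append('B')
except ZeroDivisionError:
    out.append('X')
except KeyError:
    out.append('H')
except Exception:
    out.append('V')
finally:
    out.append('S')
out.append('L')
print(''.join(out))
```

Execution trace: 'W' (try body) → 'X' (except ZeroDivisionError) → 'S' (finally) → 'L' (after the try/except). Output: WXSL

Answer: WXSL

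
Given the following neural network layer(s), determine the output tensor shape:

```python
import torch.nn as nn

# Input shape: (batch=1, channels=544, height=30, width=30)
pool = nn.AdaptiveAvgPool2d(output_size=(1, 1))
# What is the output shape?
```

Input: (1, 544, 30, 30) -> Output: (1, 544, 1, 1)

Answer: (1, 544, 1, 1)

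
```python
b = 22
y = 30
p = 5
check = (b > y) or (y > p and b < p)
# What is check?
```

Trace:
`b = 22` → b = 22
`y = 30` → y = 30
`p = 5` → p = 5
`check = (b > y) or (y > p and b < p)` → check = False
So check = False

Answer: False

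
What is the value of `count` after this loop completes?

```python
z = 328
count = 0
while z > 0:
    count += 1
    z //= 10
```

Count digits by repeated division by 10
`count` takes the values: 0 → 1 → 2 → 3

Answer: 3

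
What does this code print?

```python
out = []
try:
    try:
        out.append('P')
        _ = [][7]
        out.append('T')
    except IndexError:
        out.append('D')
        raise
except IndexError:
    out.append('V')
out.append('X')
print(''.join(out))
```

Execution trace: 'P' (inner try body) → 'D' (inner except IndexError) → 'V' (outer except IndexError) → 'X' (after the try/except). Output: PDVX

Answer: PDVX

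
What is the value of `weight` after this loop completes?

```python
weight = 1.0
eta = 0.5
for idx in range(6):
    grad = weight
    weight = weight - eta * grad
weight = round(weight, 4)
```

Gradient descent: w = 1.0 * (1 - 0.5)^6
`weight` takes the values: 1.0 → 0.5 → 0.25 → 0.125 → 0.0625 → 0.03125 → 0.015625 → 0.0156

Answer: 0.0156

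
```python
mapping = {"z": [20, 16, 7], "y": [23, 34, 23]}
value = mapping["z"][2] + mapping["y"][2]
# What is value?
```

Trace:
`mapping = {"z": [20, 16, 7], "y": [23, 34, 23]}` → mapping = {'z': [20, 16, 7], 'y': [23, 34, 23]}
`value = mapping["z"][2] + mapping["y"][2]` → value = 30
So value = 30

Answer: 30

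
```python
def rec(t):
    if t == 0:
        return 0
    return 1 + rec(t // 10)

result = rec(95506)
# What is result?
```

Count of digits of 95506: 5

Answer: 5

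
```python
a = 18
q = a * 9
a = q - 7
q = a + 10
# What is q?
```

Trace:
`a = 18` → a = 18
`q = a * 9` → q = 162
`a = q - 7` → a = 155
`q = a + 10` → q = 165
So q = 165

Answer: 165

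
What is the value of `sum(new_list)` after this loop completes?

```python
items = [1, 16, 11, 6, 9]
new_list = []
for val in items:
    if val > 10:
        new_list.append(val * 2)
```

Sum of doubled values > 10
`new_list` takes the values: [] → [32] → [32, 22]
So `sum(new_list)` = 54

Answer: 54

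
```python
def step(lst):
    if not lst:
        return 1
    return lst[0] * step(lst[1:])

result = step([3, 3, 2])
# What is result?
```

Product over [3, 3, 2] = 3 * 3 * 2 = 18

Answer: 18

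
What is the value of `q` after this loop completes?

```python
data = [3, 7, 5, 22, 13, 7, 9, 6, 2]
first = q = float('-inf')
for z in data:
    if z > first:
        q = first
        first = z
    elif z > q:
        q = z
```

Second largest (with repeats) in [3, 7, 5, 22, 13, 7, 9, 6, 2]
`q` takes the values: -inf → 3 → 5 → 7 → 13

Answer: 13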